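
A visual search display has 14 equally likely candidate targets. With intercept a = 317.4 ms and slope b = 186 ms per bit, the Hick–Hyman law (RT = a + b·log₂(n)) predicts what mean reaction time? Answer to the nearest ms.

1026 ms

log₂(14) = 3.8074 bits, so RT = 317.4 + 186 × 3.8074 ≈ 1025.568 ms.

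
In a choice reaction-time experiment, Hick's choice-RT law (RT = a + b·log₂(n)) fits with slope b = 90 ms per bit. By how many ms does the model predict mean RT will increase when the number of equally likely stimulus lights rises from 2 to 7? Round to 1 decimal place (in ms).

162.7 ms

ΔRT = (a + b log₂ n₂) − (a + b log₂ n₁) = b·(log₂ n₂ − log₂ n₁).
log₂(7) − log₂(2) = 2.8074 − 1 = 1.8074.
ΔRT = 90 × 1.8074 = 162.662 ms.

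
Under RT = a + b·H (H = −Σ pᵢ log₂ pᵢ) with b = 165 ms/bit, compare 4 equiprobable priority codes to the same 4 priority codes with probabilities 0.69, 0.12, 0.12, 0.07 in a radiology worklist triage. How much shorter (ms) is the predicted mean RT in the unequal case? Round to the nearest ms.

Equiprobable entropy H₀ = log₂ 4 = 2.0000 bits.
Skewed entropy H = −Σ pᵢ log₂ pᵢ = 1.3721 bits.
ΔRT = b·(H₀ − H) = 165 × 0.6279 = 103.61 ms.

104 ms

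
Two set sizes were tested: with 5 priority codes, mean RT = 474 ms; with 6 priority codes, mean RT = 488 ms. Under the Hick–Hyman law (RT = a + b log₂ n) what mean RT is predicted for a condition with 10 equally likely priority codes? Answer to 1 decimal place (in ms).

527.2 ms

RT is linear in log₂ n, so two points fix the line:
  b = (488 − 474) / (log₂ 6 − log₂ 5) = 14 / (2.5850 − 2.3219) = 53.225 ms/bit
  a = 474 − 53.225 × 2.3219 = 350.415 ms
Then RT(10) = 350.415 + 53.225 × log₂ 10 = 350.415 + 53.225 × 3.3219 ≈ 527.225 ms.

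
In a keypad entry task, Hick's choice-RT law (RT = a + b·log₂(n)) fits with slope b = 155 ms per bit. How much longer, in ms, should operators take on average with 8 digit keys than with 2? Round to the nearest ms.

310 ms

The intercept a cancels: ΔRT = b·(log₂ n₂ − log₂ n₁) = b·log₂(n₂/n₁).
log₂(8) − log₂(2) = log₂(8/2) = log₂(4) = 2.
ΔRT = 155 × 2.0000 = 310.000 ms.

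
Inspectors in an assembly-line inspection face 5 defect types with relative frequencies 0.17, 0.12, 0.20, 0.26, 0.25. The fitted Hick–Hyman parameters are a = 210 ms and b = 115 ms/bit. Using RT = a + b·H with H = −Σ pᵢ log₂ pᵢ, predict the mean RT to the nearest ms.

471 ms

Entropy contributions −pᵢ log₂ pᵢ: 0.4346, 0.3671, 0.4644, 0.5053, 0.5000; sum H = 2.2713 bits.
RT = a + bH = 210 + 115·2.2713 = 471.20 ms.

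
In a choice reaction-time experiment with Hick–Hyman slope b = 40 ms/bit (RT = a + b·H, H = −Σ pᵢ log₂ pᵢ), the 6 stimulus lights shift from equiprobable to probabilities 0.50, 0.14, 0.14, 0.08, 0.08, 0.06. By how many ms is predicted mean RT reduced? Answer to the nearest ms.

Equiprobable entropy H₀ = log₂ 6 = 2.5850 bits.
Skewed entropy H = −Σ pᵢ log₂ pᵢ = 2.1208 bits.
ΔRT = b·(H₀ − H) = 40 × 0.4642 = 18.57 ms.

19 ms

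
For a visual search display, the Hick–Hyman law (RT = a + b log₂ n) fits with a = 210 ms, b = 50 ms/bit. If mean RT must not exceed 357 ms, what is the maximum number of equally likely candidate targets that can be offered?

7

50·log₂ n ≤ 357 − 210 = 147, giving log₂ n ≤ 2.9400 and n ≤ 7.674. The largest whole number is 7.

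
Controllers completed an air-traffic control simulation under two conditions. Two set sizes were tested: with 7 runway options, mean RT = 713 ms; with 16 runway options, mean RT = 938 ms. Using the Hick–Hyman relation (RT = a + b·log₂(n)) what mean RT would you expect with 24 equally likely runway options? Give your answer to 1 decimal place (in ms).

1048.4 ms

RT is linear in log₂ n, so two points fix the line:
  b = (938 − 713) / (log₂ 16 − log₂ 7) = 225 / (4 − 2.8074) = 188.656 ms/bit
  a = 713 − 188.656 × 2.8074 = 183.375 ms
Then RT(24) = 183.375 + 188.656 × log₂ 24 = 183.375 + 188.656 × 4.5850 ≈ 1048.357 ms.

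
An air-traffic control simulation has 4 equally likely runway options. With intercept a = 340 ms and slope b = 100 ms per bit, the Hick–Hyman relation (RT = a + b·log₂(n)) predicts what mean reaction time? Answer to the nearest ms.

540 ms

log₂(4) = 2 bits, so RT = 340 + 100 × 2 ≈ 540.000 ms.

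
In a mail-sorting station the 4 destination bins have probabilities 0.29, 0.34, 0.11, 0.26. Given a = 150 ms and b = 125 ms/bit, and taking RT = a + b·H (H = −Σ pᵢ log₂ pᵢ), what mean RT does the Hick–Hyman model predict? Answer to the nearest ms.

Entropy contributions −pᵢ log₂ pᵢ: 0.5179, 0.5292, 0.3503, 0.5053; sum H = 1.9027 bits.
RT = a + bH = 150 + 125·1.9027 = 387.83 ms.

388 ms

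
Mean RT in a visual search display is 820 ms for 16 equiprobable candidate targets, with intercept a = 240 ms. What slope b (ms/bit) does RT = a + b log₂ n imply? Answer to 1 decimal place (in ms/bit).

145.0 ms/bit

b = (820 − 240) / log₂(16) = 580 / 4 = 145.000 ms/bit.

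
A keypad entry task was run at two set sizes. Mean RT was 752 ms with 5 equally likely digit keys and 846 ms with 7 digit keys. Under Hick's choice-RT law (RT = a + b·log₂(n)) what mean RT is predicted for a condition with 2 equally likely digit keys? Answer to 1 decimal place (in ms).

496.0 ms

RT is linear in log₂ n, so two points fix the line:
  b = (846 − 752) / (log₂ 7 − log₂ 5) = 94 / (2.8074 − 2.3219) = 193.644 ms/bit
  a = 752 − 193.644 × 2.3219 = 302.373 ms
Then RT(2) = 302.373 + 193.644 × log₂ 2 = 302.373 + 193.644 × 1 ≈ 496.017 ms.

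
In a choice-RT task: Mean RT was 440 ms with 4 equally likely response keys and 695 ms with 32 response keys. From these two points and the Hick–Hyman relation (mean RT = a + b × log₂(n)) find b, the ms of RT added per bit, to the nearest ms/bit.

85 ms/bit

The slope on a log₂ axis is (695 − 440) / (5 − 2) = 85 ms/bit.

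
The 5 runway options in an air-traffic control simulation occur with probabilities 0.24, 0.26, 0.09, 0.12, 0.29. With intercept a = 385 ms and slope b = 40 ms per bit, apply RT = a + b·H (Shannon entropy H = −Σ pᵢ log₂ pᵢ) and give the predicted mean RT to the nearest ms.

H = 0.24·log₂(1/0.24) + 0.26·log₂(1/0.26) + 0.09·log₂(1/0.09) + 0.12·log₂(1/0.12) + 0.29·log₂(1/0.29) = 2.1970 bits.
RT = 385 + 40 × 2.1970 = 472.88 ms.

473 ms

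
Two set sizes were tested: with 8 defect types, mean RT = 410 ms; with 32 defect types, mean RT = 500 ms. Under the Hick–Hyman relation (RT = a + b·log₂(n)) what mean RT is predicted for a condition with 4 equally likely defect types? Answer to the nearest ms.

RT is linear in log₂ n, so two points fix the line:
  b = (500 − 410) / (log₂ 32 − log₂ 8) = 90 / (5 − 3) = 45 ms/bit
  a = 410 − 45 × 3 = 275 ms
Then RT(4) = 275 + 45 × log₂ 4 = 275 + 45 × 2 ≈ 365.000 ms.

365 ms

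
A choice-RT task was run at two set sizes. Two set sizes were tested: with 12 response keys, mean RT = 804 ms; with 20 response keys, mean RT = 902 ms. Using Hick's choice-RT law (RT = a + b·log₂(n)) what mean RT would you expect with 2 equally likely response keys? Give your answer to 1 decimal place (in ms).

Fit slope and intercept:
  b = (902 − 804) / (log₂ 20 − log₂ 12) = 98 / (4.3219 − 3.5850) = 132.978 ms/bit
  a = 804 − 132.978 × 3.5850 = 327.280 ms
Then RT(2) = 327.280 + 132.978 × log₂ 2 = 327.280 + 132.978 × 1 ≈ 460.258 ms.

460.3 ms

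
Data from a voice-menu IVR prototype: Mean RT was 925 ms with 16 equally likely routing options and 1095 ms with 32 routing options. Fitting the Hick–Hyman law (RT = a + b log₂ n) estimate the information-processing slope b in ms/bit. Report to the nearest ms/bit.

The slope on a log₂ axis is (1095 − 925) / (5 − 4) = 170 ms/bit.

170 ms/bit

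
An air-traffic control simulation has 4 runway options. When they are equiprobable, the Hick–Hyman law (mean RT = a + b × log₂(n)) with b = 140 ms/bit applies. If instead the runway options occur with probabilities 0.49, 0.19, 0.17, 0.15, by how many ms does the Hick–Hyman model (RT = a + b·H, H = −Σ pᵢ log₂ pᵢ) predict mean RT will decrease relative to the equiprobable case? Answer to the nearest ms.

27 ms

The RT saving is b·ΔH. Equiprobable H₀ = log₂(4) = 2.0000 bits; with the given probabilities H = 1.8046 bits.
b·(H₀ − H) = 140 × (2.0000 − 1.8046) = 27.35 ms.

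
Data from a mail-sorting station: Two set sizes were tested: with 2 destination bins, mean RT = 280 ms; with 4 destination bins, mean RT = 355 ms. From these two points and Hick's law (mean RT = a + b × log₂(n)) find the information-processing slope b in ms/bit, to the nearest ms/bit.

75 ms/bit

Slope: b = (355 − 280) / (log₂ 4 − log₂ 2) = 75/1.0000 = 75 ms/bit.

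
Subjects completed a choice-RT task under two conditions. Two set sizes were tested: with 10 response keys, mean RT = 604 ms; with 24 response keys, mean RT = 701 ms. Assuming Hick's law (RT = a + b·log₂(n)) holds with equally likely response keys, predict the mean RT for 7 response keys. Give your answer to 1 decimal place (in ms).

With log₂ n on the abscissa the relation is linear; from the two conditions:
  b = (701 − 604) / (log₂ 24 − log₂ 10) = 97 / (4.5850 − 3.3219) = 76.799 ms/bit
  a = 604 − 76.799 × 3.3219 = 348.879 ms
Then RT(7) = 348.879 + 76.799 × log₂ 7 = 348.879 + 76.799 × 2.8074 ≈ 564.481 ms.

564.5 ms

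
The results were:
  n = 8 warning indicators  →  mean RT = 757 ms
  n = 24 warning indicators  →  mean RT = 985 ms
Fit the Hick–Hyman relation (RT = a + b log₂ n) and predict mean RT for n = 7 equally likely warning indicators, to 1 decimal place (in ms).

RT is linear in log₂ n, so two points fix the line:
  b = (985 − 757) / (log₂ 24 − log₂ 8) = 228 / (4.5850 − 3) = 143.852 ms/bit
  a = 757 − 143.852 × 3 = 325.444 ms
Then RT(7) = 325.444 + 143.852 × log₂ 7 = 325.444 + 143.852 × 2.8074 ≈ 729.288 ms.

729.3 ms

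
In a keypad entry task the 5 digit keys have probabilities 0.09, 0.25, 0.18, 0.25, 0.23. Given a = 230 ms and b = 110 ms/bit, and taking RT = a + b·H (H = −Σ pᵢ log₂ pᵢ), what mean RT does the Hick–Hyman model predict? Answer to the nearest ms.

Entropy contributions −pᵢ log₂ pᵢ: 0.3127, 0.5000, 0.4453, 0.5000, 0.4877; sum H = 2.2456 bits.
RT = a + bH = 230 + 110·2.2456 = 477.02 ms.

477 ms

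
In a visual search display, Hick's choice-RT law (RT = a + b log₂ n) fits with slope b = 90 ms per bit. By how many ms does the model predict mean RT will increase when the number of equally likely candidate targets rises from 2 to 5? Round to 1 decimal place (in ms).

The intercept a cancels: ΔRT = b·(log₂ n₂ − log₂ n₁) = b·log₂(n₂/n₁).
log₂(5) − log₂(2) = 2.3219 − 1 = 1.3219.
ΔRT = 90 × 1.3219 = 118.974 ms.

119.0 ms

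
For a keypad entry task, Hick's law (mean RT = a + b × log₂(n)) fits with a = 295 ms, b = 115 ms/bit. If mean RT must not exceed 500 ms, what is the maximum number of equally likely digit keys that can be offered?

3

115·log₂ n ≤ 500 − 295 = 205, giving log₂ n ≤ 1.7826 and n ≤ 3.440. The largest whole number is 3.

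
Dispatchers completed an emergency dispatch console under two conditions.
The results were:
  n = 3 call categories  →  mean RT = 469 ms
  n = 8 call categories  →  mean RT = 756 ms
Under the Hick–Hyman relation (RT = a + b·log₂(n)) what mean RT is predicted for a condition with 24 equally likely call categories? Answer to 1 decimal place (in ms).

1077.5 ms

With log₂ n on the abscissa the relation is linear; from the two conditions:
  b = (756 − 469) / (log₂ 8 − log₂ 3) = 287 / (3 − 1.5850) = 202.821 ms/bit
  a = 469 − 202.821 × 1.5850 = 147.536 ms
Then RT(24) = 147.536 + 202.821 × log₂ 24 = 147.536 + 202.821 × 4.5850 ≈ 1077.464 ms.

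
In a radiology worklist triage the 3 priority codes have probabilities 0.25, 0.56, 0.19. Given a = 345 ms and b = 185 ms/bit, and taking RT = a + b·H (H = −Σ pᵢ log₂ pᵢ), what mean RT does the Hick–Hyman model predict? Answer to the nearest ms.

608 ms

H = 0.25·log₂(1/0.25) + 0.56·log₂(1/0.56) + 0.19·log₂(1/0.19) = 1.4237 bits.
RT = 345 + 185 × 1.4237 = 608.38 ms.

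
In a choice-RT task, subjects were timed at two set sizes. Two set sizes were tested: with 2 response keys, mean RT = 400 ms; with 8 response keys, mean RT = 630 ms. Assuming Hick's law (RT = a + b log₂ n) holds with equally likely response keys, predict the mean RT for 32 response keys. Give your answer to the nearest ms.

860 ms

RT is linear in log₂ n, so two points fix the line:
  b = (630 − 400) / (log₂ 8 − log₂ 2) = 230 / (3 − 1) = 115 ms/bit
  a = 400 − 115 × 1 = 285 ms
Then RT(32) = 285 + 115 × log₂ 32 = 285 + 115 × 5 ≈ 860.000 ms.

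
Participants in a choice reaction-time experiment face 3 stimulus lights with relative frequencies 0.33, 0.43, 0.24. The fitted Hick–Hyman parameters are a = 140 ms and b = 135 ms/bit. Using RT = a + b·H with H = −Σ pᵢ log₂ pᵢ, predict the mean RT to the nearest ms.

349 ms

H = 0.33·log₂(1/0.33) + 0.43·log₂(1/0.43) + 0.24·log₂(1/0.24) = 1.5455 bits.
RT = 140 + 135 × 1.5455 = 348.65 ms.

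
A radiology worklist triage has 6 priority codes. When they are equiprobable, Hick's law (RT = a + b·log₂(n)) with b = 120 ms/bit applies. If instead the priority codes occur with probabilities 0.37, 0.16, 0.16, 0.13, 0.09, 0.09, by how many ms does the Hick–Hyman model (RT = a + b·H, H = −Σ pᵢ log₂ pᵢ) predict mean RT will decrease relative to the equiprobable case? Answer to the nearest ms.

24 ms

Equiprobable entropy H₀ = log₂ 6 = 2.5850 bits.
Skewed entropy H = −Σ pᵢ log₂ pᵢ = 2.3847 bits.
ΔRT = b·(H₀ − H) = 120 × 0.2002 = 24.03 ms.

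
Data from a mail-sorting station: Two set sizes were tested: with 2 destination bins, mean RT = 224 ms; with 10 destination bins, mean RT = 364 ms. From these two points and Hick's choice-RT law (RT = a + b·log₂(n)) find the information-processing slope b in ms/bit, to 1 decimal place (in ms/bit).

b = (RT₂ − RT₁)/(log₂ n₂ − log₂ n₁) = (364 − 224)/(3.3219 − 1) = 60.295 ms/bit.

60.3 ms/bit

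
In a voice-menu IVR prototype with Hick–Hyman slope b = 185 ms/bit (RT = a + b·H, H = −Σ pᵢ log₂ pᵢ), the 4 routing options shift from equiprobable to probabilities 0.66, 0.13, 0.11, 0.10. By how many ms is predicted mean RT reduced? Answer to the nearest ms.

The RT saving is b·ΔH. Equiprobable H₀ = log₂(4) = 2.0000 bits; with the given probabilities H = 1.4608 bits.
b·(H₀ − H) = 185 × (2.0000 − 1.4608) = 99.76 ms.

100 ms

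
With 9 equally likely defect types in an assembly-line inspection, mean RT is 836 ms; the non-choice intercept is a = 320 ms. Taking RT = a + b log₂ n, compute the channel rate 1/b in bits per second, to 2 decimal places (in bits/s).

b = (836 − 320)/log₂ 9 = 516/3.1699 = 162.780 ms per bit = 0.16278 s/bit; the reciprocal is 6.143 bits/s.

6.14 bits/s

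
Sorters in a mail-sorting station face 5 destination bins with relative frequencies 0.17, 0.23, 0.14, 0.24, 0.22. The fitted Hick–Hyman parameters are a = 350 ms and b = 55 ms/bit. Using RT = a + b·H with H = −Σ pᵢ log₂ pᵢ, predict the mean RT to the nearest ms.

H = 0.17·log₂(1/0.17) + 0.23·log₂(1/0.23) + 0.14·log₂(1/0.14) + 0.24·log₂(1/0.24) + 0.22·log₂(1/0.22) = 2.2941 bits.
RT = 350 + 55 × 2.2941 = 476.17 ms.

476 ms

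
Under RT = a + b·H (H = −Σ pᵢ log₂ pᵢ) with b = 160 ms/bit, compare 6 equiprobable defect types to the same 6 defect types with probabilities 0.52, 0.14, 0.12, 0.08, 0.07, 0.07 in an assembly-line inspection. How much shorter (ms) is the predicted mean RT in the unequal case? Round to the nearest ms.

80 ms

The RT saving is b·ΔH. Equiprobable H₀ = log₂(6) = 2.5850 bits; with the given probabilities H = 2.0834 bits.
b·(H₀ − H) = 160 × (2.5850 − 2.0834) = 80.25 ms.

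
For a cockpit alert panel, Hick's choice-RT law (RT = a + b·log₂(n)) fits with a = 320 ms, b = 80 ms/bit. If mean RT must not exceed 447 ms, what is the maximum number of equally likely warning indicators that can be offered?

3

80·log₂ n ≤ 447 − 320 = 127, giving log₂ n ≤ 1.5875 and n ≤ 3.005. The largest whole number is 3.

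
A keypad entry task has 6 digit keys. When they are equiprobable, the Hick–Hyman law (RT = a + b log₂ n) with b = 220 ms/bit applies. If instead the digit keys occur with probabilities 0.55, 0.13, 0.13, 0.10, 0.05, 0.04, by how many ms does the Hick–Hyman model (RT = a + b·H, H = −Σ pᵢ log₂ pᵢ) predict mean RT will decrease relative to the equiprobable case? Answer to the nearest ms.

The RT saving is b·ΔH. Equiprobable H₀ = log₂(6) = 2.5850 bits; with the given probabilities H = 1.9737 bits.
b·(H₀ − H) = 220 × (2.5850 − 1.9737) = 134.48 ms.

134 ms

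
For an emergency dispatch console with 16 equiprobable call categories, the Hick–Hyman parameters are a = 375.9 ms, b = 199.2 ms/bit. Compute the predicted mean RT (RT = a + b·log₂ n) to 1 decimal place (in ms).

1172.7 ms

log₂(16) = 4 bits, so RT = 375.9 + 199.2 × 4 ≈ 1172.700 ms.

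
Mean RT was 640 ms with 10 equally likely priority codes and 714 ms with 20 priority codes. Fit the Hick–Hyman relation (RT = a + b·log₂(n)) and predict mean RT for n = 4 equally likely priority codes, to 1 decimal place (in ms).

542.2 ms

With log₂ n on the abscissa the relation is linear; from the two conditions:
  b = (714 − 640) / (log₂ 20 − log₂ 10) = 74 / (4.3219 − 3.3219) = 74.000 ms/bit
  a = 640 − 74.000 × 3.3219 = 394.177 ms
Then RT(4) = 394.177 + 74.000 × log₂ 4 = 394.177 + 74.000 × 2 ≈ 542.177 ms.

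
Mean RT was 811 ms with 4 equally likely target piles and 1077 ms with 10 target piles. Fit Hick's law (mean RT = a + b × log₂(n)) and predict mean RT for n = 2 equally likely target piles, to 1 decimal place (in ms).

With log₂ n on the abscissa the relation is linear; from the two conditions:
  b = (1077 − 811) / (log₂ 10 − log₂ 4) = 266 / (3.3219 − 2) = 201.221 ms/bit
  a = 811 − 201.221 × 2 = 408.558 ms
Then RT(2) = 408.558 + 201.221 × log₂ 2 = 408.558 + 201.221 × 1 ≈ 609.779 ms.

609.8 ms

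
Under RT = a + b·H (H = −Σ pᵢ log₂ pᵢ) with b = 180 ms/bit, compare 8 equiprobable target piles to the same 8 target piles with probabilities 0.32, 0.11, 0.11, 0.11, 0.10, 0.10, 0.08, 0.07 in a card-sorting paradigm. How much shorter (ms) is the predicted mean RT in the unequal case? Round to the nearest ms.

The RT saving is b·ΔH. Equiprobable H₀ = log₂(8) = 3.0000 bits; with the given probabilities H = 2.8013 bits.
b·(H₀ − H) = 180 × (3.0000 − 2.8013) = 35.76 ms.

36 ms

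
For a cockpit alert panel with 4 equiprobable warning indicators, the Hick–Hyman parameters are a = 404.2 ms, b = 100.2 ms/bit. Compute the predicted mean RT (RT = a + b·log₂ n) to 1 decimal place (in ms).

log₂(4) = 2 bits, so RT = 404.2 + 100.2 × 2 ≈ 604.600 ms.

604.6 ms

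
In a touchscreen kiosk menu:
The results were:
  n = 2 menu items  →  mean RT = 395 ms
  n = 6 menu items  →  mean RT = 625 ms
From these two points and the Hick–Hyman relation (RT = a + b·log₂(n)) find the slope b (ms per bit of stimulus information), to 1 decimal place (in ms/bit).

Slope: b = (625 − 395) / (log₂ 6 − log₂ 2) = 230/1.5850 = 145.114 ms/bit.

145.1 ms/bit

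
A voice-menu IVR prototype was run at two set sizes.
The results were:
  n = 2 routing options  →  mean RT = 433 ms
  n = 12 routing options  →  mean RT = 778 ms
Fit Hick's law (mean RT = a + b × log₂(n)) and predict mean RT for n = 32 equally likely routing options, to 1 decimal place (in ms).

966.9 ms

RT is linear in log₂ n, so two points fix the line:
  b = (778 − 433) / (log₂ 12 − log₂ 2) = 345 / (3.5850 − 1) = 133.464 ms/bit
  a = 433 − 133.464 × 1 = 299.536 ms
Then RT(32) = 299.536 + 133.464 × log₂ 32 = 299.536 + 133.464 × 5 ≈ 966.857 ms.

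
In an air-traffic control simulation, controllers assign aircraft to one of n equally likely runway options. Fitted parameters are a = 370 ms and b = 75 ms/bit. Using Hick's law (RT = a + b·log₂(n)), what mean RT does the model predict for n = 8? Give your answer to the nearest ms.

log₂(8) = 3 bits, so RT = 370 + 75 × 3 ≈ 595.000 ms.

595 ms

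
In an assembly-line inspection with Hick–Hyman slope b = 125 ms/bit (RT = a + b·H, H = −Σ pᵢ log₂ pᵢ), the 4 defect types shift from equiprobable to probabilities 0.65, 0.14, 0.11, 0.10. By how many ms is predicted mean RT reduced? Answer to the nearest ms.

The RT saving is b·ΔH. Equiprobable H₀ = log₂(4) = 2.0000 bits; with the given probabilities H = 1.4836 bits.
b·(H₀ − H) = 125 × (2.0000 − 1.4836) = 64.56 ms.

65 ms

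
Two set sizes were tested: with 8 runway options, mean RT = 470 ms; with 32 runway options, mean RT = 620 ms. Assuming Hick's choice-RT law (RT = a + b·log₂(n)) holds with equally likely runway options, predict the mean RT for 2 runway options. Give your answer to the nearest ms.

Solve the two-equation system in a and b:
  b = (620 − 470) / (log₂ 32 − log₂ 8) = 150 / (5 − 3) = 75 ms/bit
  a = 470 − 75 × 3 = 245 ms
Then RT(2) = 245 + 75 × log₂ 2 = 245 + 75 × 1 ≈ 320.000 ms.

320 ms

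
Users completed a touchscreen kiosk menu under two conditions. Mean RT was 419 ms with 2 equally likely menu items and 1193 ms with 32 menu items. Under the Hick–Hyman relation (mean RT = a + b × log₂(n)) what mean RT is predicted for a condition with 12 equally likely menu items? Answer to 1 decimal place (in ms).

919.2 ms

Fit slope and intercept:
  b = (1193 − 419) / (log₂ 32 − log₂ 2) = 774 / (5 − 1) = 193.500 ms/bit
  a = 419 − 193.500 × 1 = 225.500 ms
Then RT(12) = 225.500 + 193.500 × log₂ 12 = 225.500 + 193.500 × 3.5850 ≈ 919.190 ms.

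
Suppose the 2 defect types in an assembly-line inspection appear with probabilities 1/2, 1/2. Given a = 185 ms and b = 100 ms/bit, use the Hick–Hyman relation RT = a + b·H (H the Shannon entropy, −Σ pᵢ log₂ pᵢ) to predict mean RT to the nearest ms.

285 ms

Each term −pᵢ log₂ pᵢ: 0.5·1 + 0.5·1; summed, H = 1.000 bits.
Mean RT = a + bH = 185 + 100·1.000 = 285.00 ms.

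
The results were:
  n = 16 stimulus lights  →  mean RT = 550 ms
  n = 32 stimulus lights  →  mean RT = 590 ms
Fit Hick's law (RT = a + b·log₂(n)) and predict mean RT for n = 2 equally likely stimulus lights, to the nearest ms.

430 ms

Solve the two-equation system in a and b:
  b = (590 − 550) / (log₂ 32 − log₂ 16) = 40 / (5 − 4) = 40 ms/bit
  a = 550 − 40 × 4 = 390 ms
Then RT(2) = 390 + 40 × log₂ 2 = 390 + 40 × 1 ≈ 430.000 ms.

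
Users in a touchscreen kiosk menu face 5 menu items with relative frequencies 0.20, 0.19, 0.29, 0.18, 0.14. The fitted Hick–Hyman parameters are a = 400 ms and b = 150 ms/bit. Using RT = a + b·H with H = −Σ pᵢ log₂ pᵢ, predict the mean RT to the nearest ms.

H = 0.20·log₂(1/0.20) + 0.19·log₂(1/0.19) + 0.29·log₂(1/0.29) + 0.18·log₂(1/0.18) + 0.14·log₂(1/0.14) = 2.2799 bits.
RT = 400 + 150 × 2.2799 = 741.99 ms.

742 ms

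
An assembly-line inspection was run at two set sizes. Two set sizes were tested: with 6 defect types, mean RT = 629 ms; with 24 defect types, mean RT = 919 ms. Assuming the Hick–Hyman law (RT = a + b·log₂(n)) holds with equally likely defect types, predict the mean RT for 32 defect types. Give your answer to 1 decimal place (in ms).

RT is linear in log₂ n, so two points fix the line:
  b = (919 − 629) / (log₂ 24 − log₂ 6) = 290 / (4.5850 − 2.5850) = 145.000 ms/bit
  a = 629 − 145.000 × 2.5850 = 254.180 ms
Then RT(32) = 254.180 + 145.000 × log₂ 32 = 254.180 + 145.000 × 5 ≈ 979.180 ms.

979.2 ms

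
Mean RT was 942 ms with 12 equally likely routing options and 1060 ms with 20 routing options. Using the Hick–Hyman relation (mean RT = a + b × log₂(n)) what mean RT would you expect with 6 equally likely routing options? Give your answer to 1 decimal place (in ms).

Solve the two-equation system in a and b:
  b = (1060 − 942) / (log₂ 20 − log₂ 12) = 118 / (4.3219 − 3.5850) = 160.116 ms/bit
  a = 942 − 160.116 × 3.5850 = 367.990 ms
Then RT(6) = 367.990 + 160.116 × log₂ 6 = 367.990 + 160.116 × 2.5850 ≈ 781.884 ms.

781.9 ms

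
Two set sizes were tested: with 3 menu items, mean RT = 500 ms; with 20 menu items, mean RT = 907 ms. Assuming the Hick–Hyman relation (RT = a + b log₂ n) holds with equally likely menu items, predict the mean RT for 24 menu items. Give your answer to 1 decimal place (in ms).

946.1 ms

Solve the two-equation system in a and b:
  b = (907 − 500) / (log₂ 20 − log₂ 3) = 407 / (4.3219 − 1.5850) = 148.705 ms/bit
  a = 500 − 148.705 × 1.5850 = 264.308 ms
Then RT(24) = 264.308 + 148.705 × log₂ 24 = 264.308 + 148.705 × 4.5850 ≈ 946.114 ms.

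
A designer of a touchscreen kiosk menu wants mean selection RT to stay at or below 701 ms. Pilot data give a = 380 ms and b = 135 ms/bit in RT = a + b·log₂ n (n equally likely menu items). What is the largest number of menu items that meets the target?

Information budget: (701 − 380)/135 = 2.3778 bits, so n ≤ 2^2.3778 = 5.197 → at most 5.

5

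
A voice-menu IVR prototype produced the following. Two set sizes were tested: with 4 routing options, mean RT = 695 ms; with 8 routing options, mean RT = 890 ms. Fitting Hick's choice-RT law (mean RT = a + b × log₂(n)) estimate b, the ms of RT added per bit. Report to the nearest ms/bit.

195 ms/bit

Slope: b = (890 − 695) / (log₂ 8 − log₂ 4) = 195/1.0000 = 195 ms/bit.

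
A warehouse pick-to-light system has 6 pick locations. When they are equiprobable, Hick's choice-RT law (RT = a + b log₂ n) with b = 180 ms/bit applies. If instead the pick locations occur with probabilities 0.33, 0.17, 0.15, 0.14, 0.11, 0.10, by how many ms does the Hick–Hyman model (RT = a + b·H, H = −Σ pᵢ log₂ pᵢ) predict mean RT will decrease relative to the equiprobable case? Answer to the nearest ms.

Equiprobable entropy H₀ = log₂ 6 = 2.5850 bits.
Skewed entropy H = −Σ pᵢ log₂ pᵢ = 2.4525 bits.
ΔRT = b·(H₀ − H) = 180 × 0.1324 = 23.84 ms.

24 ms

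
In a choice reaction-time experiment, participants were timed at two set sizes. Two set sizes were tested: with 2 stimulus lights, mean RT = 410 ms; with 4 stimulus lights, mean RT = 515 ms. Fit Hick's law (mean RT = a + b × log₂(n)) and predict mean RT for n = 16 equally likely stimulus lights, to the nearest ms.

725 ms

Fit slope and intercept:
  b = (515 − 410) / (log₂ 4 − log₂ 2) = 105 / (2 − 1) = 105 ms/bit
  a = 410 − 105 × 1 = 305 ms
Then RT(16) = 305 + 105 × log₂ 16 = 305 + 105 × 4 ≈ 725.000 ms.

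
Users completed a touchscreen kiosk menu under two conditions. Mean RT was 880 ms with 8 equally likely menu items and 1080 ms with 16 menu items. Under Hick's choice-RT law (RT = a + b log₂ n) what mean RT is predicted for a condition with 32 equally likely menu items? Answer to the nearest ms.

1280 ms

RT is linear in log₂ n, so two points fix the line:
  b = (1080 − 880) / (log₂ 16 − log₂ 8) = 200 / (4 − 3) = 200 ms/bit
  a = 880 − 200 × 3 = 280 ms
Then RT(32) = 280 + 200 × log₂ 32 = 280 + 200 × 5 ≈ 1280.000 ms.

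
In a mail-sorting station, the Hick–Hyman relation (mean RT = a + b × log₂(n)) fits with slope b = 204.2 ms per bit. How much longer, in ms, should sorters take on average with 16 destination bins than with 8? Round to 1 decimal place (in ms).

Only the slope matters, since a is common to both: ΔRT = b·log₂(n₂/n₁).
log₂(16) − log₂(8) = log₂(16/8) = log₂(2) = 1.
ΔRT = 204.2 × 1.0000 = 204.200 ms.

204.2 ms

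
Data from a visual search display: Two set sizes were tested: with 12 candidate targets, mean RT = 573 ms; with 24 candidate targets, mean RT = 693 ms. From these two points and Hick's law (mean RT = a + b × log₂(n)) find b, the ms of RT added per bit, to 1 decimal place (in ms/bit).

120.0 ms/bit

Slope: b = (693 − 573) / (log₂ 24 − log₂ 12) = 120/1.0000 = 120.000 ms/bit.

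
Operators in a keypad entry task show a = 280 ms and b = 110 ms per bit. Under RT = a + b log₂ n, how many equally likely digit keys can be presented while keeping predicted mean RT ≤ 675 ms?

Set 280 + 110·log₂ n ≤ 675 → log₂ n ≤ (675 − 280)/110 = 3.5909.
So n ≤ 2^3.5909 = 12.050; the largest integer n is 12.

12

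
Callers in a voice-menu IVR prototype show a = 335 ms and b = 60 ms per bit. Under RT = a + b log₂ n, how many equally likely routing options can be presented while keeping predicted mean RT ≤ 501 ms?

6

60·log₂ n ≤ 501 − 335 = 166, giving log₂ n ≤ 2.7667 and n ≤ 6.805. The largest whole number is 6.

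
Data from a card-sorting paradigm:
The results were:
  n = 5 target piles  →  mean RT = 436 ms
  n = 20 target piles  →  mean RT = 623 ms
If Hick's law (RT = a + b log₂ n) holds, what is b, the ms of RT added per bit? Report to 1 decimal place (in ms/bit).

93.5 ms/bit

b = (RT₂ − RT₁)/(log₂ n₂ − log₂ n₁) = (623 − 436)/(4.3219 − 2.3219) = 93.500 ms/bit.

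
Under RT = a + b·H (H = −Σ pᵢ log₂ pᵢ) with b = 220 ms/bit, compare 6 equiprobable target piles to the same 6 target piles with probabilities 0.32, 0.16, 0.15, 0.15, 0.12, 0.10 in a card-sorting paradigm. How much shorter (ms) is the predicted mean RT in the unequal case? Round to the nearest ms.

25 ms

The RT saving is b·ΔH. Equiprobable H₀ = log₂(6) = 2.5850 bits; with the given probabilities H = 2.4694 bits.
b·(H₀ − H) = 220 × (2.5850 − 2.4694) = 25.42 ms.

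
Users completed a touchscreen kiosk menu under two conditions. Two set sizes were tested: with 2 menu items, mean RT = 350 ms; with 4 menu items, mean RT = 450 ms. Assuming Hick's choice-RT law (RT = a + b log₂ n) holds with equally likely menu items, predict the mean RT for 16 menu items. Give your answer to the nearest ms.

RT is linear in log₂ n, so two points fix the line:
  b = (450 − 350) / (log₂ 4 − log₂ 2) = 100 / (2 − 1) = 100 ms/bit
  a = 350 − 100 × 1 = 250 ms
Then RT(16) = 250 + 100 × log₂ 16 = 250 + 100 × 4 ≈ 650.000 ms.

650 ms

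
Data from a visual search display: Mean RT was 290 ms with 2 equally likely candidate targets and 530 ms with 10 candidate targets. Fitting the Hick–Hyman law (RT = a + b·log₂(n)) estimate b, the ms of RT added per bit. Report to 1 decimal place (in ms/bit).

Slope: b = (530 − 290) / (log₂ 10 − log₂ 2) = 240/2.3219 = 103.362 ms/bit.

103.4 ms/bit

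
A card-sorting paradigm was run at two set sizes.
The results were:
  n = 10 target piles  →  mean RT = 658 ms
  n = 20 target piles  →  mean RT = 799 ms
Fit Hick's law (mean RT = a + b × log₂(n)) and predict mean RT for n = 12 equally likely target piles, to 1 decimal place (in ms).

695.1 ms

Fit slope and intercept:
  b = (799 − 658) / (log₂ 20 − log₂ 10) = 141 / (4.3219 − 3.3219) = 141.000 ms/bit
  a = 658 − 141.000 × 3.3219 = 189.608 ms
Then RT(12) = 189.608 + 141.000 × log₂ 12 = 189.608 + 141.000 × 3.5850 ≈ 695.088 ms.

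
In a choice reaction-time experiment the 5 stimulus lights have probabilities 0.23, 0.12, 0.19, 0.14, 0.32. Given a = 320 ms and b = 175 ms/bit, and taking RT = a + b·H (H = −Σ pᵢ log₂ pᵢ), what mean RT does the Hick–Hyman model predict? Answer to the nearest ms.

711 ms

Entropy contributions −pᵢ log₂ pᵢ: 0.4877, 0.3671, 0.4552, 0.3971, 0.5260; sum H = 2.2331 bits.
RT = a + bH = 320 + 175·2.2331 = 710.79 ms.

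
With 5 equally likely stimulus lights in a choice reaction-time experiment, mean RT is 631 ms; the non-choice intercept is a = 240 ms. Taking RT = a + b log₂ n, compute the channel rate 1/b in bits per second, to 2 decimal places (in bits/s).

5.94 bits/s

b = (631 − 240)/log₂ 5 = 391/2.3219 = 168.395 ms per bit = 0.16839 s/bit; the reciprocal is 5.938 bits/s.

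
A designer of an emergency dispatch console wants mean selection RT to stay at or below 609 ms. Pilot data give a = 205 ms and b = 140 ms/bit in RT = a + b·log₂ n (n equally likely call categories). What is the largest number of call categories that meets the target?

7

140·log₂ n ≤ 609 − 205 = 404, giving log₂ n ≤ 2.8857 and n ≤ 7.391. The largest whole number is 7.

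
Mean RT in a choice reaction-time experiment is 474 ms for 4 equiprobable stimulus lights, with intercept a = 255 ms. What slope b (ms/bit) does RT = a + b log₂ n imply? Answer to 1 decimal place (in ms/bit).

log₂(4) = 2 bits.
b = (RT − a)/log₂ n = (474 − 255) / 2 = 109.500 ms/bit.

109.5 ms/bit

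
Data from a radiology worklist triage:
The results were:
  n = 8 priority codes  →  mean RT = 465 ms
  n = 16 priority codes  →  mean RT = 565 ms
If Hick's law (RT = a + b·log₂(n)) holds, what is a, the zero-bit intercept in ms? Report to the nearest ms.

b = (RT₂ − RT₁)/(log₂ n₂ − log₂ n₁) = (565 − 465)/(4 − 3) = 100 ms/bit.
Intercept: a = 465 − 100·log₂(8) = 165.000 ms.

165 ms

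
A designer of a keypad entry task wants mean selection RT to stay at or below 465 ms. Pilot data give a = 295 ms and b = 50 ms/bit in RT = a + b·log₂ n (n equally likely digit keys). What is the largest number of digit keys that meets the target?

Information budget: (465 − 295)/50 = 3.4000 bits, so n ≤ 2^3.4000 = 10.556 → at most 10.

10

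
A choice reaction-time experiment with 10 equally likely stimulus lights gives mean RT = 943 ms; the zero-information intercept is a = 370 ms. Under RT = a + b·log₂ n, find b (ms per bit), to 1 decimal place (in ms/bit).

172.5 ms/bit

log₂(10) = 3.3219 bits.
b = (RT − a)/log₂ n = (943 − 370) / 3.3219 = 172.490 ms/bit.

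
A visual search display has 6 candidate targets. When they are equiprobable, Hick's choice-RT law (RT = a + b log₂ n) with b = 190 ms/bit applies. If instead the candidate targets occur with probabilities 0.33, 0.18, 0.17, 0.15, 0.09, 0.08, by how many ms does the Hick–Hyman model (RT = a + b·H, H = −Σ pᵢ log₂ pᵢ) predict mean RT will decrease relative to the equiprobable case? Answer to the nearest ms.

Equiprobable entropy H₀ = log₂ 6 = 2.5850 bits.
Skewed entropy H = −Σ pᵢ log₂ pᵢ = 2.4224 bits.
ΔRT = b·(H₀ − H) = 190 × 0.1625 = 30.88 ms.

31 ms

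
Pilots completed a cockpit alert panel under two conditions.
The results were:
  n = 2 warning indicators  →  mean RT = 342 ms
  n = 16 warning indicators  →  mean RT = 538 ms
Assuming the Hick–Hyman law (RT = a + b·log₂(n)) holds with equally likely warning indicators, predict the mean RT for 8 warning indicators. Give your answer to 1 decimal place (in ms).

Fit slope and intercept:
  b = (538 − 342) / (log₂ 16 − log₂ 2) = 196 / (4 − 1) = 65.333 ms/bit
  a = 342 − 65.333 × 1 = 276.667 ms
Then RT(8) = 276.667 + 65.333 × log₂ 8 = 276.667 + 65.333 × 3 ≈ 472.667 ms.

472.7 ms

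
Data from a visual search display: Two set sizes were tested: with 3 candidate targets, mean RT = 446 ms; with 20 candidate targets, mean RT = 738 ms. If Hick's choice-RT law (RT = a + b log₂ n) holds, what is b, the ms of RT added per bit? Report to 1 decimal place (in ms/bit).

106.7 ms/bit

Slope: b = (738 − 446) / (log₂ 20 − log₂ 3) = 292/2.7370 = 106.687 ms/bit.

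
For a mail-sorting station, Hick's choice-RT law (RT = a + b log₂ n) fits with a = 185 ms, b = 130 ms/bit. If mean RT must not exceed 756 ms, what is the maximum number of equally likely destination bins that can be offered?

20

130·log₂ n ≤ 756 − 185 = 571, giving log₂ n ≤ 4.3923 and n ≤ 21.000. The largest whole number is 20.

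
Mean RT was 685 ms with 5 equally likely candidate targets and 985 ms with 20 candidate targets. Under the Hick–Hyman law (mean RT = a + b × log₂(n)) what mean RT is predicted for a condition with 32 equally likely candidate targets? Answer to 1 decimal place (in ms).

1086.7 ms

Fit slope and intercept:
  b = (985 − 685) / (log₂ 20 − log₂ 5) = 300 / (4.3219 − 2.3219) = 150.000 ms/bit
  a = 685 − 150.000 × 2.3219 = 336.711 ms
Then RT(32) = 336.711 + 150.000 × log₂ 32 = 336.711 + 150.000 × 5 ≈ 1086.711 ms.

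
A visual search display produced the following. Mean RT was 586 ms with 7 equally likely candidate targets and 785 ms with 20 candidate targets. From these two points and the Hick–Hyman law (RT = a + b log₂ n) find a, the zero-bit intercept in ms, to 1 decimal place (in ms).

217.1 ms

The slope on a log₂ axis is (785 − 586) / (4.3219 − 2.8074) = 131.390 ms/bit.
Intercept: a = 586 − 131.390·log₂(7) = 217.141 ms.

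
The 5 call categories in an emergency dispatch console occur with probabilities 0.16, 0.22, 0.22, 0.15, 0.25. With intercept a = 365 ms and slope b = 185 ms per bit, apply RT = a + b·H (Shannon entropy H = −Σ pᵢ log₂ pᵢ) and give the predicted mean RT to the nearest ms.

790 ms

H = 0.16·log₂(1/0.16) + 0.22·log₂(1/0.22) + 0.22·log₂(1/0.22) + 0.15·log₂(1/0.15) + 0.25·log₂(1/0.25) = 2.2947 bits.
RT = 365 + 185 × 2.2947 = 789.52 ms.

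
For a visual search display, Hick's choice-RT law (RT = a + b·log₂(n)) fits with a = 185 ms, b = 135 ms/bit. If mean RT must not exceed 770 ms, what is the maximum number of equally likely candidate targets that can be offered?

20

Set 185 + 135·log₂ n ≤ 770 → log₂ n ≤ (770 − 185)/135 = 4.3333.
So n ≤ 2^4.3333 = 20.159; the largest integer n is 20.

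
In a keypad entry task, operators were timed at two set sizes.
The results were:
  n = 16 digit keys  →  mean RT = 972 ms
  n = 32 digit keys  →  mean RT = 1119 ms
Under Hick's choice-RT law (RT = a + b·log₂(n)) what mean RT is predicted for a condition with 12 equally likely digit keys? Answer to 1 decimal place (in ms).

Fit slope and intercept:
  b = (1119 − 972) / (log₂ 32 − log₂ 16) = 147 / (5 − 4) = 147.000 ms/bit
  a = 972 − 147.000 × 4 = 384.000 ms
Then RT(12) = 384.000 + 147.000 × log₂ 12 = 384.000 + 147.000 × 3.5850 ≈ 910.989 ms.

911.0 ms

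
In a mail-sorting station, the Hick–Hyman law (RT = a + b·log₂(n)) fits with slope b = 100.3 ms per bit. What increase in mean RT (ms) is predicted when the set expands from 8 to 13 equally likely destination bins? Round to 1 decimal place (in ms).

70.3 ms

ΔRT = (a + b log₂ n₂) − (a + b log₂ n₁) = b·(log₂ n₂ − log₂ n₁).
log₂(13) − log₂(8) = 3.7004 − 3 = 0.7004.
ΔRT = 100.3 × 0.7004 = 70.254 ms.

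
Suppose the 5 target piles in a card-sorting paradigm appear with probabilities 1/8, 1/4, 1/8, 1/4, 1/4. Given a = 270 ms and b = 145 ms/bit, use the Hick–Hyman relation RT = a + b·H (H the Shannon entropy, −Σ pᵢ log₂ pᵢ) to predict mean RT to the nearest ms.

596 ms

Each term −pᵢ log₂ pᵢ: 0.125·3 + 0.25·2 + 0.125·3 + 0.25·2 + 0.25·2; summed, H = 2.250 bits.
Mean RT = a + bH = 270 + 145·2.250 = 596.25 ms.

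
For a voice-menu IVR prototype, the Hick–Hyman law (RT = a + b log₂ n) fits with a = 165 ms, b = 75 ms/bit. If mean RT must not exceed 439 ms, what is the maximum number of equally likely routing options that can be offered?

12

Set 165 + 75·log₂ n ≤ 439 → log₂ n ≤ (439 − 165)/75 = 3.6533.
So n ≤ 2^3.6533 = 12.582; the largest integer n is 12.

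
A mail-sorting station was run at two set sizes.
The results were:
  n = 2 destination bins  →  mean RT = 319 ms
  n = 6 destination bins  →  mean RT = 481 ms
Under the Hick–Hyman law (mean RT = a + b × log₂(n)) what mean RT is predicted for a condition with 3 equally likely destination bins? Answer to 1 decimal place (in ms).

With log₂ n on the abscissa the relation is linear; from the two conditions:
  b = (481 − 319) / (log₂ 6 − log₂ 2) = 162 / (2.5850 − 1) = 102.211 ms/bit
  a = 319 − 102.211 × 1 = 216.789 ms
Then RT(3) = 216.789 + 102.211 × log₂ 3 = 216.789 + 102.211 × 1.5850 ≈ 378.789 ms.

378.8 ms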